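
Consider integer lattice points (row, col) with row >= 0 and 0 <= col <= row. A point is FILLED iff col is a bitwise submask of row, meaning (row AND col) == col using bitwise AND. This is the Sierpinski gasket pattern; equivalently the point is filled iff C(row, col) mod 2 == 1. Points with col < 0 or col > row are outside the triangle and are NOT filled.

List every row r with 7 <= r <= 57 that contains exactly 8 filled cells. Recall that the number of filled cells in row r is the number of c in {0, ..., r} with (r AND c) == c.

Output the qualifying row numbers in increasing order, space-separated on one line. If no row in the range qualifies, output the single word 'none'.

Row r has 2^popcount(r) filled cells, so we need popcount(r) = log2(8) = 3.
Scan r = 7..57 and keep those with exactly 3 one-bits:
r=7=111 popcount=3 -> KEEP
r=8=1000 popcount=1 -> skip
r=9=1001 popcount=2 -> skip
r=10=1010 popcount=2 -> skip
r=11=1011 popcount=3 -> KEEP
r=12=1100 popcount=2 -> skip
r=13=1101 popcount=3 -> KEEP
r=14=1110 popcount=3 -> KEEP
r=15=1111 popcount=4 -> skip
r=16=10000 popcount=1 -> skip
r=17=10001 popcount=2 -> skip
r=18=10010 popcount=2 -> skip
r=19=10011 popcount=3 -> KEEP
r=20=10100 popcount=2 -> skip
r=21=10101 popcount=3 -> KEEP
r=22=10110 popcount=3 -> KEEP
r=23=10111 popcount=4 -> skip
r=24=11000 popcount=2 -> skip
r=25=11001 popcount=3 -> KEEP
r=26=11010 popcount=3 -> KEEP
r=27=11011 popcount=4 -> skip
r=28=11100 popcount=3 -> KEEP
r=29=11101 popcount=4 -> skip
r=30=11110 popcount=4 -> skip
r=31=11111 popcount=5 -> skip
r=32=100000 popcount=1 -> skip
r=33=100001 popcount=2 -> skip
r=34=100010 popcount=2 -> skip
r=35=100011 popcount=3 -> KEEP
r=36=100100 popcount=2 -> skip
r=37=100101 popcount=3 -> KEEP
r=38=100110 popcount=3 -> KEEP
r=39=100111 popcount=4 -> skip
r=40=101000 popcount=2 -> skip
r=41=101001 popcount=3 -> KEEP
r=42=101010 popcount=3 -> KEEP
r=43=101011 popcount=4 -> skip
r=44=101100 popcount=3 -> KEEP
r=45=101101 popcount=4 -> skip
r=46=101110 popcount=4 -> skip
r=47=101111 popcount=5 -> skip
r=48=110000 popcount=2 -> skip
r=49=110001 popcount=3 -> KEEP
r=50=110010 popcount=3 -> KEEP
r=51=110011 popcount=4 -> skip
r=52=110100 popcount=3 -> KEEP
r=53=110101 popcount=4 -> skip
r=54=110110 popcount=4 -> skip
r=55=110111 popcount=5 -> skip
r=56=111000 popcount=3 -> KEEP
r=57=111001 popcount=4 -> skip
Kept rows: 7 11 13 14 19 21 22 25 26 28 35 37 38 41 42 44 49 50 52 56

Answer: 7 11 13 14 19 21 22 25 26 28 35 37 38 41 42 44 49 50 52 56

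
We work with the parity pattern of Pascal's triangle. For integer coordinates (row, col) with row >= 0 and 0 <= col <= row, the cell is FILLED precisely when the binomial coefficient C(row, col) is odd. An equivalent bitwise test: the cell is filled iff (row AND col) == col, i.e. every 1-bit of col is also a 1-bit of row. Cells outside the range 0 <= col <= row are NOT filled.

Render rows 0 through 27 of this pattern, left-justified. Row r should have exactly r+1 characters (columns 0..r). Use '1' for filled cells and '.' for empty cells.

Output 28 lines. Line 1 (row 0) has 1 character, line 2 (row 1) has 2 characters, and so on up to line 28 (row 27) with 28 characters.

Answer: 1
11
1.1
1111
1...1
11..11
1.1.1.1
11111111
1.......1
11......11
1.1.....1.1
1111....1111
1...1...1...1
11..11..11..11
1.1.1.1.1.1.1.1
1111111111111111
1...............1
11..............11
1.1.............1.1
1111............1111
1...1...........1...1
11..11..........11..11
1.1.1.1.........1.1.1.1
11111111........11111111
1.......1.......1.......1
11......11......11......11
1.1.....1.1.....1.1.....1.1
1111....1111....1111....1111

Derivation:
r0=0: 1
r1=1: 11
r2=10: 1.1
r3=11: 1111
r4=100: 1...1
r5=101: 11..11
r6=110: 1.1.1.1
r7=111: 11111111
r8=1000: 1.......1
r9=1001: 11......11
r10=1010: 1.1.....1.1
r11=1011: 1111....1111
r12=1100: 1...1...1...1
r13=1101: 11..11..11..11
r14=1110: 1.1.1.1.1.1.1.1
r15=1111: 1111111111111111
r16=10000: 1...............1
r17=10001: 11..............11
r18=10010: 1.1.............1.1
r19=10011: 1111............1111
r20=10100: 1...1...........1...1
r21=10101: 11..11..........11..11
r22=10110: 1.1.1.1.........1.1.1.1
r23=10111: 11111111........11111111
r24=11000: 1.......1.......1.......1
r25=11001: 11......11......11......11
r26=11010: 1.1.....1.1.....1.1.....1.1
r27=11011: 1111....1111....1111....1111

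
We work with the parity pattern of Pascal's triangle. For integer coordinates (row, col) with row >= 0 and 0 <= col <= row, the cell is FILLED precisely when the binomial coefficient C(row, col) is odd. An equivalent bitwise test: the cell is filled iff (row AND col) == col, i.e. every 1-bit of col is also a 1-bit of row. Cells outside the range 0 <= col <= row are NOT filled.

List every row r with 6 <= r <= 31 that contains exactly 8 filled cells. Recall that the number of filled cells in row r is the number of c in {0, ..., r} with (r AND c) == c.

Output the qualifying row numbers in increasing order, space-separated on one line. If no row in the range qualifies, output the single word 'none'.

Answer: 7 11 13 14 19 21 22 25 26 28

Derivation:
Row r has 2^popcount(r) filled cells, so we need popcount(r) = log2(8) = 3.
Scan r = 6..31 and keep those with exactly 3 one-bits:
r=6=110 popcount=2 -> skip
r=7=111 popcount=3 -> KEEP
r=8=1000 popcount=1 -> skip
r=9=1001 popcount=2 -> skip
r=10=1010 popcount=2 -> skip
r=11=1011 popcount=3 -> KEEP
r=12=1100 popcount=2 -> skip
r=13=1101 popcount=3 -> KEEP
r=14=1110 popcount=3 -> KEEP
r=15=1111 popcount=4 -> skip
r=16=10000 popcount=1 -> skip
r=17=10001 popcount=2 -> skip
r=18=10010 popcount=2 -> skip
r=19=10011 popcount=3 -> KEEP
r=20=10100 popcount=2 -> skip
r=21=10101 popcount=3 -> KEEP
r=22=10110 popcount=3 -> KEEP
r=23=10111 popcount=4 -> skip
r=24=11000 popcount=2 -> skip
r=25=11001 popcount=3 -> KEEP
r=26=11010 popcount=3 -> KEEP
r=27=11011 popcount=4 -> skip
r=28=11100 popcount=3 -> KEEP
r=29=11101 popcount=4 -> skip
r=30=11110 popcount=4 -> skip
r=31=11111 popcount=5 -> skip
Kept rows: 7 11 13 14 19 21 22 25 26 28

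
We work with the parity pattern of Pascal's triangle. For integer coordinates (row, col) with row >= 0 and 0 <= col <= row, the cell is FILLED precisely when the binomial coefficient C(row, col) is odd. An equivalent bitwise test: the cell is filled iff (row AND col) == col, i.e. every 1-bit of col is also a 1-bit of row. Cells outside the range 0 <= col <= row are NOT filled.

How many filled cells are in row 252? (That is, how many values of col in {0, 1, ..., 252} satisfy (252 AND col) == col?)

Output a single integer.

Answer: 64

Derivation:
252 in binary = 11111100
popcount(252) = number of 1-bits in 11111100 = 6
A col c satisfies (252 AND c) == c iff every set bit of c is also set in 252; each of the 6 set bits of 252 can independently be on or off in c.
count = 2^6 = 64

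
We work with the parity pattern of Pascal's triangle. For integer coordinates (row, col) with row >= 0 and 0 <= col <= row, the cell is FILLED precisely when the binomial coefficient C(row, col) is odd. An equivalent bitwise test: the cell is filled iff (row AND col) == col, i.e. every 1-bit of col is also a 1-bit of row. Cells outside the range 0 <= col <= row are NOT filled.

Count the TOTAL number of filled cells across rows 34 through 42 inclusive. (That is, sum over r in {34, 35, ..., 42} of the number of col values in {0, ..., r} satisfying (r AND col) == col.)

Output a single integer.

r34=100010 pc2: +4 =4
r35=100011 pc3: +8 =12
r36=100100 pc2: +4 =16
r37=100101 pc3: +8 =24
r38=100110 pc3: +8 =32
r39=100111 pc4: +16 =48
r40=101000 pc2: +4 =52
r41=101001 pc3: +8 =60
r42=101010 pc3: +8 =68

Answer: 68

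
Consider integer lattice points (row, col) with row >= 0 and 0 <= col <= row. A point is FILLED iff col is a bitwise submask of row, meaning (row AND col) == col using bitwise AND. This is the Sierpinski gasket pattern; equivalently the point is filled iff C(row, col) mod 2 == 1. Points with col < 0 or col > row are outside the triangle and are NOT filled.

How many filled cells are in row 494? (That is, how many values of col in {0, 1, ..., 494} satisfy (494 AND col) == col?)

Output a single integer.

Answer: 128

Derivation:
494 in binary = 111101110
popcount(494) = number of 1-bits in 111101110 = 7
A col c satisfies (494 AND c) == c iff every set bit of c is also set in 494; each of the 7 set bits of 494 can independently be on or off in c.
count = 2^7 = 128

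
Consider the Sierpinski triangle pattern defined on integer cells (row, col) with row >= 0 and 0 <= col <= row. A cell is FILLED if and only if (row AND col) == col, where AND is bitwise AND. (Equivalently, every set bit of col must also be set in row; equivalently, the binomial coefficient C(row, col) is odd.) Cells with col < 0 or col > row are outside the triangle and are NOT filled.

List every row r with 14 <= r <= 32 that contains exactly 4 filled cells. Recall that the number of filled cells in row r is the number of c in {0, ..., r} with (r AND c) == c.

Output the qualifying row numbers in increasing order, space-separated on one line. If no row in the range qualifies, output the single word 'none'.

Answer: 17 18 20 24

Derivation:
Row r has 2^popcount(r) filled cells, so we need popcount(r) = log2(4) = 2.
Scan r = 14..32 and keep those with exactly 2 one-bits:
r=14=1110 popcount=3 -> skip
r=15=1111 popcount=4 -> skip
r=16=10000 popcount=1 -> skip
r=17=10001 popcount=2 -> KEEP
r=18=10010 popcount=2 -> KEEP
r=19=10011 popcount=3 -> skip
r=20=10100 popcount=2 -> KEEP
r=21=10101 popcount=3 -> skip
r=22=10110 popcount=3 -> skip
r=23=10111 popcount=4 -> skip
r=24=11000 popcount=2 -> KEEP
r=25=11001 popcount=3 -> skip
r=26=11010 popcount=3 -> skip
r=27=11011 popcount=4 -> skip
r=28=11100 popcount=3 -> skip
r=29=11101 popcount=4 -> skip
r=30=11110 popcount=4 -> skip
r=31=11111 popcount=5 -> skip
r=32=100000 popcount=1 -> skip
Kept rows: 17 18 20 24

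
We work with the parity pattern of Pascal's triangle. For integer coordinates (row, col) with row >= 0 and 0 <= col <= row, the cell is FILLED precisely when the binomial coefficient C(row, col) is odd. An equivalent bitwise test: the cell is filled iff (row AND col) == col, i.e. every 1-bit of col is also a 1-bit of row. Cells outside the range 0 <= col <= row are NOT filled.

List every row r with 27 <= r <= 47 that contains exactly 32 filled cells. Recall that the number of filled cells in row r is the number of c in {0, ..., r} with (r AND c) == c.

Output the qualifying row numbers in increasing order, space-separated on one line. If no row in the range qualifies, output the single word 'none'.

Answer: 31 47

Derivation:
Row r has 2^popcount(r) filled cells, so we need popcount(r) = log2(32) = 5.
Scan r = 27..47 and keep those with exactly 5 one-bits:
r=27=11011 popcount=4 -> skip
r=28=11100 popcount=3 -> skip
r=29=11101 popcount=4 -> skip
r=30=11110 popcount=4 -> skip
r=31=11111 popcount=5 -> KEEP
r=32=100000 popcount=1 -> skip
r=33=100001 popcount=2 -> skip
r=34=100010 popcount=2 -> skip
r=35=100011 popcount=3 -> skip
r=36=100100 popcount=2 -> skip
r=37=100101 popcount=3 -> skip
r=38=100110 popcount=3 -> skip
r=39=100111 popcount=4 -> skip
r=40=101000 popcount=2 -> skip
r=41=101001 popcount=3 -> skip
r=42=101010 popcount=3 -> skip
r=43=101011 popcount=4 -> skip
r=44=101100 popcount=3 -> skip
r=45=101101 popcount=4 -> skip
r=46=101110 popcount=4 -> skip
r=47=101111 popcount=5 -> KEEP
Kept rows: 31 47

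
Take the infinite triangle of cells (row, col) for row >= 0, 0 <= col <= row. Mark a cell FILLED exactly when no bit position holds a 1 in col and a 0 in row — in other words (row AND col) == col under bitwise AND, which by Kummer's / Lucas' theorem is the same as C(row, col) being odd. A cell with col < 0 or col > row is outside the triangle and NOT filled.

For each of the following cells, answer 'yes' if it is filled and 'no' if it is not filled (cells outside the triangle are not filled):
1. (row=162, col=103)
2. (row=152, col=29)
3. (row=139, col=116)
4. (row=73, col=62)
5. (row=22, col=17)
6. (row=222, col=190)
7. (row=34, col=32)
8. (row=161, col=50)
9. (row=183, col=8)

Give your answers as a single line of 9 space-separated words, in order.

Answer: no no no no no no yes no no

Derivation:
(162,103): row=0b10100010, col=0b1100111, row AND col = 0b100010 = 34; 34 != 103 -> empty
(152,29): row=0b10011000, col=0b11101, row AND col = 0b11000 = 24; 24 != 29 -> empty
(139,116): row=0b10001011, col=0b1110100, row AND col = 0b0 = 0; 0 != 116 -> empty
(73,62): row=0b1001001, col=0b111110, row AND col = 0b1000 = 8; 8 != 62 -> empty
(22,17): row=0b10110, col=0b10001, row AND col = 0b10000 = 16; 16 != 17 -> empty
(222,190): row=0b11011110, col=0b10111110, row AND col = 0b10011110 = 158; 158 != 190 -> empty
(34,32): row=0b100010, col=0b100000, row AND col = 0b100000 = 32; 32 == 32 -> filled
(161,50): row=0b10100001, col=0b110010, row AND col = 0b100000 = 32; 32 != 50 -> empty
(183,8): row=0b10110111, col=0b1000, row AND col = 0b0 = 0; 0 != 8 -> empty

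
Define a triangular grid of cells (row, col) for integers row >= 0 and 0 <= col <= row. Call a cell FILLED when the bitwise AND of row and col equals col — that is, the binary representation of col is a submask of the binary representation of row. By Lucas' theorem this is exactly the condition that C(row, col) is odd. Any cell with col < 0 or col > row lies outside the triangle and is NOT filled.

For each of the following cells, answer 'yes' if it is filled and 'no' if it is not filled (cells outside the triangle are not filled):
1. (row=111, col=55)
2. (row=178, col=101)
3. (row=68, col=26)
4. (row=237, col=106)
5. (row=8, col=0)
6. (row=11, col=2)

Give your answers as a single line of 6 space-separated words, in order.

(111,55): row=0b1101111, col=0b110111, row AND col = 0b100111 = 39; 39 != 55 -> empty
(178,101): row=0b10110010, col=0b1100101, row AND col = 0b100000 = 32; 32 != 101 -> empty
(68,26): row=0b1000100, col=0b11010, row AND col = 0b0 = 0; 0 != 26 -> empty
(237,106): row=0b11101101, col=0b1101010, row AND col = 0b1101000 = 104; 104 != 106 -> empty
(8,0): row=0b1000, col=0b0, row AND col = 0b0 = 0; 0 == 0 -> filled
(11,2): row=0b1011, col=0b10, row AND col = 0b10 = 2; 2 == 2 -> filled

Answer: no no no no yes yes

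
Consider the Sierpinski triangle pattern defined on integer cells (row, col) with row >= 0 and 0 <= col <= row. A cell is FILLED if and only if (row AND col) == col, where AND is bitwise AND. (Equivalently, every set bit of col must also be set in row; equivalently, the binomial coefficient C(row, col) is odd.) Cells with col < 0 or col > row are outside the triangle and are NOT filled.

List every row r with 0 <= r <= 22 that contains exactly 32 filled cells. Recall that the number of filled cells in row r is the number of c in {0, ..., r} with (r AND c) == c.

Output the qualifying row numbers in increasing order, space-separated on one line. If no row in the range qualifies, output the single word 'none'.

Answer: none

Derivation:
Row r has 2^popcount(r) filled cells, so we need popcount(r) = log2(32) = 5.
Scan r = 0..22 and keep those with exactly 5 one-bits:
r=0=0 popcount=0 -> skip
r=1=1 popcount=1 -> skip
r=2=10 popcount=1 -> skip
r=3=11 popcount=2 -> skip
r=4=100 popcount=1 -> skip
r=5=101 popcount=2 -> skip
r=6=110 popcount=2 -> skip
r=7=111 popcount=3 -> skip
r=8=1000 popcount=1 -> skip
r=9=1001 popcount=2 -> skip
r=10=1010 popcount=2 -> skip
r=11=1011 popcount=3 -> skip
r=12=1100 popcount=2 -> skip
r=13=1101 popcount=3 -> skip
r=14=1110 popcount=3 -> skip
r=15=1111 popcount=4 -> skip
r=16=10000 popcount=1 -> skip
r=17=10001 popcount=2 -> skip
r=18=10010 popcount=2 -> skip
r=19=10011 popcount=3 -> skip
r=20=10100 popcount=2 -> skip
r=21=10101 popcount=3 -> skip
r=22=10110 popcount=3 -> skip
Kept rows: none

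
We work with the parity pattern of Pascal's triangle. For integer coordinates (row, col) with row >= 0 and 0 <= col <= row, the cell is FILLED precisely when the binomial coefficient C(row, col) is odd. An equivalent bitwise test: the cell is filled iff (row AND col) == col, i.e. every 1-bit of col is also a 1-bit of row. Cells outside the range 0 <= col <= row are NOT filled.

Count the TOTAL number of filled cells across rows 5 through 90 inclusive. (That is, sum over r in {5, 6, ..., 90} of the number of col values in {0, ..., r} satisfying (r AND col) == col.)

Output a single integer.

r5=101 pc2: +4 =4
r6=110 pc2: +4 =8
r7=111 pc3: +8 =16
r8=1000 pc1: +2 =18
r9=1001 pc2: +4 =22
r10=1010 pc2: +4 =26
r11=1011 pc3: +8 =34
r12=1100 pc2: +4 =38
r13=1101 pc3: +8 =46
r14=1110 pc3: +8 =54
r15=1111 pc4: +16 =70
r16=10000 pc1: +2 =72
r17=10001 pc2: +4 =76
r18=10010 pc2: +4 =80
r19=10011 pc3: +8 =88
r20=10100 pc2: +4 =92
r21=10101 pc3: +8 =100
r22=10110 pc3: +8 =108
r23=10111 pc4: +16 =124
r24=11000 pc2: +4 =128
r25=11001 pc3: +8 =136
r26=11010 pc3: +8 =144
r27=11011 pc4: +16 =160
r28=11100 pc3: +8 =168
r29=11101 pc4: +16 =184
r30=11110 pc4: +16 =200
r31=11111 pc5: +32 =232
r32=100000 pc1: +2 =234
r33=100001 pc2: +4 =238
r34=100010 pc2: +4 =242
r35=100011 pc3: +8 =250
r36=100100 pc2: +4 =254
r37=100101 pc3: +8 =262
r38=100110 pc3: +8 =270
r39=100111 pc4: +16 =286
r40=101000 pc2: +4 =290
r41=101001 pc3: +8 =298
r42=101010 pc3: +8 =306
r43=101011 pc4: +16 =322
r44=101100 pc3: +8 =330
r45=101101 pc4: +16 =346
r46=101110 pc4: +16 =362
r47=101111 pc5: +32 =394
r48=110000 pc2: +4 =398
r49=110001 pc3: +8 =406
r50=110010 pc3: +8 =414
r51=110011 pc4: +16 =430
r52=110100 pc3: +8 =438
r53=110101 pc4: +16 =454
r54=110110 pc4: +16 =470
r55=110111 pc5: +32 =502
r56=111000 pc3: +8 =510
r57=111001 pc4: +16 =526
r58=111010 pc4: +16 =542
r59=111011 pc5: +32 =574
r60=111100 pc4: +16 =590
r61=111101 pc5: +32 =622
r62=111110 pc5: +32 =654
r63=111111 pc6: +64 =718
r64=1000000 pc1: +2 =720
r65=1000001 pc2: +4 =724
r66=1000010 pc2: +4 =728
r67=1000011 pc3: +8 =736
r68=1000100 pc2: +4 =740
r69=1000101 pc3: +8 =748
r70=1000110 pc3: +8 =756
r71=1000111 pc4: +16 =772
r72=1001000 pc2: +4 =776
r73=1001001 pc3: +8 =784
r74=1001010 pc3: +8 =792
r75=1001011 pc4: +16 =808
r76=1001100 pc3: +8 =816
r77=1001101 pc4: +16 =832
r78=1001110 pc4: +16 =848
r79=1001111 pc5: +32 =880
r80=1010000 pc2: +4 =884
r81=1010001 pc3: +8 =892
r82=1010010 pc3: +8 =900
r83=1010011 pc4: +16 =916
r84=1010100 pc3: +8 =924
r85=1010101 pc4: +16 =940
r86=1010110 pc4: +16 =956
r87=1010111 pc5: +32 =988
r88=1011000 pc3: +8 =996
r89=1011001 pc4: +16 =1012
r90=1011010 pc4: +16 =1028

Answer: 1028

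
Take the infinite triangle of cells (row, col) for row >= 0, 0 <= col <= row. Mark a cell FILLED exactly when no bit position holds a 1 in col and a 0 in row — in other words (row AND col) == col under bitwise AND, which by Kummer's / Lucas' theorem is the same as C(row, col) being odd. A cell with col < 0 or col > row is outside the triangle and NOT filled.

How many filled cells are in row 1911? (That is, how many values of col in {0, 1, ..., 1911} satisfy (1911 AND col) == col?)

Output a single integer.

1911 in binary = 11101110111
popcount(1911) = number of 1-bits in 11101110111 = 9
A col c satisfies (1911 AND c) == c iff every set bit of c is also set in 1911; each of the 9 set bits of 1911 can independently be on or off in c.
count = 2^9 = 512

Answer: 512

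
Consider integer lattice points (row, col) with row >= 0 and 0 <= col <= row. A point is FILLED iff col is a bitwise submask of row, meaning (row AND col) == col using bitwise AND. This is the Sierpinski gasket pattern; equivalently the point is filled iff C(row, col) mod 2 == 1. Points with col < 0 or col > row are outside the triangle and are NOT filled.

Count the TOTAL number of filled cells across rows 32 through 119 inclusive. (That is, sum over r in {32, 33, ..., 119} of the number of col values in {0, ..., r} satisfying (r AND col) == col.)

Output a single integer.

Answer: 1512

Derivation:
r32=100000 pc1: +2 =2
r33=100001 pc2: +4 =6
r34=100010 pc2: +4 =10
r35=100011 pc3: +8 =18
r36=100100 pc2: +4 =22
r37=100101 pc3: +8 =30
r38=100110 pc3: +8 =38
r39=100111 pc4: +16 =54
r40=101000 pc2: +4 =58
r41=101001 pc3: +8 =66
r42=101010 pc3: +8 =74
r43=101011 pc4: +16 =90
r44=101100 pc3: +8 =98
r45=101101 pc4: +16 =114
r46=101110 pc4: +16 =130
r47=101111 pc5: +32 =162
r48=110000 pc2: +4 =166
r49=110001 pc3: +8 =174
r50=110010 pc3: +8 =182
r51=110011 pc4: +16 =198
r52=110100 pc3: +8 =206
r53=110101 pc4: +16 =222
r54=110110 pc4: +16 =238
r55=110111 pc5: +32 =270
r56=111000 pc3: +8 =278
r57=111001 pc4: +16 =294
r58=111010 pc4: +16 =310
r59=111011 pc5: +32 =342
r60=111100 pc4: +16 =358
r61=111101 pc5: +32 =390
r62=111110 pc5: +32 =422
r63=111111 pc6: +64 =486
r64=1000000 pc1: +2 =488
r65=1000001 pc2: +4 =492
r66=1000010 pc2: +4 =496
r67=1000011 pc3: +8 =504
r68=1000100 pc2: +4 =508
r69=1000101 pc3: +8 =516
r70=1000110 pc3: +8 =524
r71=1000111 pc4: +16 =540
r72=1001000 pc2: +4 =544
r73=1001001 pc3: +8 =552
r74=1001010 pc3: +8 =560
r75=1001011 pc4: +16 =576
r76=1001100 pc3: +8 =584
r77=1001101 pc4: +16 =600
r78=1001110 pc4: +16 =616
r79=1001111 pc5: +32 =648
r80=1010000 pc2: +4 =652
r81=1010001 pc3: +8 =660
r82=1010010 pc3: +8 =668
r83=1010011 pc4: +16 =684
r84=1010100 pc3: +8 =692
r85=1010101 pc4: +16 =708
r86=1010110 pc4: +16 =724
r87=1010111 pc5: +32 =756
r88=1011000 pc3: +8 =764
r89=1011001 pc4: +16 =780
r90=1011010 pc4: +16 =796
r91=1011011 pc5: +32 =828
r92=1011100 pc4: +16 =844
r93=1011101 pc5: +32 =876
r94=1011110 pc5: +32 =908
r95=1011111 pc6: +64 =972
r96=1100000 pc2: +4 =976
r97=1100001 pc3: +8 =984
r98=1100010 pc3: +8 =992
r99=1100011 pc4: +16 =1008
r100=1100100 pc3: +8 =1016
r101=1100101 pc4: +16 =1032
r102=1100110 pc4: +16 =1048
r103=1100111 pc5: +32 =1080
r104=1101000 pc3: +8 =1088
r105=1101001 pc4: +16 =1104
r106=1101010 pc4: +16 =1120
r107=1101011 pc5: +32 =1152
r108=1101100 pc4: +16 =1168
r109=1101101 pc5: +32 =1200
r110=1101110 pc5: +32 =1232
r111=1101111 pc6: +64 =1296
r112=1110000 pc3: +8 =1304
r113=1110001 pc4: +16 =1320
r114=1110010 pc4: +16 =1336
r115=1110011 pc5: +32 =1368
r116=1110100 pc4: +16 =1384
r117=1110101 pc5: +32 =1416
r118=1110110 pc5: +32 =1448
r119=1110111 pc6: +64 =1512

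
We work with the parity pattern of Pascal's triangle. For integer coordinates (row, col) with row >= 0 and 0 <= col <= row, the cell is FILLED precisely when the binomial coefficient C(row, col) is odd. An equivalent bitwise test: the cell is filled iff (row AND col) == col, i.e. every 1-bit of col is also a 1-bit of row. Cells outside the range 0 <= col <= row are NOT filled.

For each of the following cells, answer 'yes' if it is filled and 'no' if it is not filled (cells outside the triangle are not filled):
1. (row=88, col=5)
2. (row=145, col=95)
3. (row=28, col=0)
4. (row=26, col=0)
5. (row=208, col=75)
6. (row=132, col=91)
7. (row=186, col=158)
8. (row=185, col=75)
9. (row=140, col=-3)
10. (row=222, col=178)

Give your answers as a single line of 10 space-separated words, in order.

(88,5): row=0b1011000, col=0b101, row AND col = 0b0 = 0; 0 != 5 -> empty
(145,95): row=0b10010001, col=0b1011111, row AND col = 0b10001 = 17; 17 != 95 -> empty
(28,0): row=0b11100, col=0b0, row AND col = 0b0 = 0; 0 == 0 -> filled
(26,0): row=0b11010, col=0b0, row AND col = 0b0 = 0; 0 == 0 -> filled
(208,75): row=0b11010000, col=0b1001011, row AND col = 0b1000000 = 64; 64 != 75 -> empty
(132,91): row=0b10000100, col=0b1011011, row AND col = 0b0 = 0; 0 != 91 -> empty
(186,158): row=0b10111010, col=0b10011110, row AND col = 0b10011010 = 154; 154 != 158 -> empty
(185,75): row=0b10111001, col=0b1001011, row AND col = 0b1001 = 9; 9 != 75 -> empty
(140,-3): col outside [0, 140] -> not filled
(222,178): row=0b11011110, col=0b10110010, row AND col = 0b10010010 = 146; 146 != 178 -> empty

Answer: no no yes yes no no no no no no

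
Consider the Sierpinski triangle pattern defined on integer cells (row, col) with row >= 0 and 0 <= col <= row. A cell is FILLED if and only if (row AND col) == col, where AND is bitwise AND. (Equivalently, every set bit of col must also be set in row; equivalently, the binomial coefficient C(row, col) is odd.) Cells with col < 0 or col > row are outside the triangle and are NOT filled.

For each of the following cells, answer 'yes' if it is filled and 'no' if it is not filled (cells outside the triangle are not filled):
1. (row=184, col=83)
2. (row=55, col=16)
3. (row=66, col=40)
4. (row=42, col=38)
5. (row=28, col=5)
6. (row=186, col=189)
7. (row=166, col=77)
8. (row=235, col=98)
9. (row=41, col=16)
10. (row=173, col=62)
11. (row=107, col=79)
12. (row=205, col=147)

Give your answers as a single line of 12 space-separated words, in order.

Answer: no yes no no no no no yes no no no no

Derivation:
(184,83): row=0b10111000, col=0b1010011, row AND col = 0b10000 = 16; 16 != 83 -> empty
(55,16): row=0b110111, col=0b10000, row AND col = 0b10000 = 16; 16 == 16 -> filled
(66,40): row=0b1000010, col=0b101000, row AND col = 0b0 = 0; 0 != 40 -> empty
(42,38): row=0b101010, col=0b100110, row AND col = 0b100010 = 34; 34 != 38 -> empty
(28,5): row=0b11100, col=0b101, row AND col = 0b100 = 4; 4 != 5 -> empty
(186,189): col outside [0, 186] -> not filled
(166,77): row=0b10100110, col=0b1001101, row AND col = 0b100 = 4; 4 != 77 -> empty
(235,98): row=0b11101011, col=0b1100010, row AND col = 0b1100010 = 98; 98 == 98 -> filled
(41,16): row=0b101001, col=0b10000, row AND col = 0b0 = 0; 0 != 16 -> empty
(173,62): row=0b10101101, col=0b111110, row AND col = 0b101100 = 44; 44 != 62 -> empty
(107,79): row=0b1101011, col=0b1001111, row AND col = 0b1001011 = 75; 75 != 79 -> empty
(205,147): row=0b11001101, col=0b10010011, row AND col = 0b10000001 = 129; 129 != 147 -> empty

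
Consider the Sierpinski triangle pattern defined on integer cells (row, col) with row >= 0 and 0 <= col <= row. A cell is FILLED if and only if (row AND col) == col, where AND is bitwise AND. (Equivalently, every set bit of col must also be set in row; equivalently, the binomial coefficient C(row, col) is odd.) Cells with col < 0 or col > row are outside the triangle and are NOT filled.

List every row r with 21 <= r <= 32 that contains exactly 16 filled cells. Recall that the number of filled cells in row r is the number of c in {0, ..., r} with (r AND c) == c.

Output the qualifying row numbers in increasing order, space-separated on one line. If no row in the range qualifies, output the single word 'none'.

Row r has 2^popcount(r) filled cells, so we need popcount(r) = log2(16) = 4.
Scan r = 21..32 and keep those with exactly 4 one-bits:
r=21=10101 popcount=3 -> skip
r=22=10110 popcount=3 -> skip
r=23=10111 popcount=4 -> KEEP
r=24=11000 popcount=2 -> skip
r=25=11001 popcount=3 -> skip
r=26=11010 popcount=3 -> skip
r=27=11011 popcount=4 -> KEEP
r=28=11100 popcount=3 -> skip
r=29=11101 popcount=4 -> KEEP
r=30=11110 popcount=4 -> KEEP
r=31=11111 popcount=5 -> skip
r=32=100000 popcount=1 -> skip
Kept rows: 23 27 29 30

Answer: 23 27 29 30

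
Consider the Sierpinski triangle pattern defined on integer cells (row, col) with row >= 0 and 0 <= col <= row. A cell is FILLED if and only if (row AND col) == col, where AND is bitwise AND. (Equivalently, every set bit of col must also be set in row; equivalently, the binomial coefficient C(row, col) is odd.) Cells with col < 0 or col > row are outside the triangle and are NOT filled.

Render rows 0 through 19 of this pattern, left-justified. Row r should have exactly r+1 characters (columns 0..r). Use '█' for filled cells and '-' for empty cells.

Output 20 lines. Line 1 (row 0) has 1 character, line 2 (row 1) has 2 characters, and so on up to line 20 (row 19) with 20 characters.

r0=0: █
r1=1: ██
r2=10: █-█
r3=11: ████
r4=100: █---█
r5=101: ██--██
r6=110: █-█-█-█
r7=111: ████████
r8=1000: █-------█
r9=1001: ██------██
r10=1010: █-█-----█-█
r11=1011: ████----████
r12=1100: █---█---█---█
r13=1101: ██--██--██--██
r14=1110: █-█-█-█-█-█-█-█
r15=1111: ████████████████
r16=10000: █---------------█
r17=10001: ██--------------██
r18=10010: █-█-------------█-█
r19=10011: ████------------████

Answer: █
██
█-█
████
█---█
██--██
█-█-█-█
████████
█-------█
██------██
█-█-----█-█
████----████
█---█---█---█
██--██--██--██
█-█-█-█-█-█-█-█
████████████████
█---------------█
██--------------██
█-█-------------█-█
████------------████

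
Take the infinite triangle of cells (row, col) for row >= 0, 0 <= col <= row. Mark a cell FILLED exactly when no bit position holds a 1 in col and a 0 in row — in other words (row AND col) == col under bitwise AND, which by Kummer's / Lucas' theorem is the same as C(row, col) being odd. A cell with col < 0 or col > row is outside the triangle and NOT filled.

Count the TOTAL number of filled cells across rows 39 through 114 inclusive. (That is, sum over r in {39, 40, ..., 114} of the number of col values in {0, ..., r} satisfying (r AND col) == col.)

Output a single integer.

r39=100111 pc4: +16 =16
r40=101000 pc2: +4 =20
r41=101001 pc3: +8 =28
r42=101010 pc3: +8 =36
r43=101011 pc4: +16 =52
r44=101100 pc3: +8 =60
r45=101101 pc4: +16 =76
r46=101110 pc4: +16 =92
r47=101111 pc5: +32 =124
r48=110000 pc2: +4 =128
r49=110001 pc3: +8 =136
r50=110010 pc3: +8 =144
r51=110011 pc4: +16 =160
r52=110100 pc3: +8 =168
r53=110101 pc4: +16 =184
r54=110110 pc4: +16 =200
r55=110111 pc5: +32 =232
r56=111000 pc3: +8 =240
r57=111001 pc4: +16 =256
r58=111010 pc4: +16 =272
r59=111011 pc5: +32 =304
r60=111100 pc4: +16 =320
r61=111101 pc5: +32 =352
r62=111110 pc5: +32 =384
r63=111111 pc6: +64 =448
r64=1000000 pc1: +2 =450
r65=1000001 pc2: +4 =454
r66=1000010 pc2: +4 =458
r67=1000011 pc3: +8 =466
r68=1000100 pc2: +4 =470
r69=1000101 pc3: +8 =478
r70=1000110 pc3: +8 =486
r71=1000111 pc4: +16 =502
r72=1001000 pc2: +4 =506
r73=1001001 pc3: +8 =514
r74=1001010 pc3: +8 =522
r75=1001011 pc4: +16 =538
r76=1001100 pc3: +8 =546
r77=1001101 pc4: +16 =562
r78=1001110 pc4: +16 =578
r79=1001111 pc5: +32 =610
r80=1010000 pc2: +4 =614
r81=1010001 pc3: +8 =622
r82=1010010 pc3: +8 =630
r83=1010011 pc4: +16 =646
r84=1010100 pc3: +8 =654
r85=1010101 pc4: +16 =670
r86=1010110 pc4: +16 =686
r87=1010111 pc5: +32 =718
r88=1011000 pc3: +8 =726
r89=1011001 pc4: +16 =742
r90=1011010 pc4: +16 =758
r91=1011011 pc5: +32 =790
r92=1011100 pc4: +16 =806
r93=1011101 pc5: +32 =838
r94=1011110 pc5: +32 =870
r95=1011111 pc6: +64 =934
r96=1100000 pc2: +4 =938
r97=1100001 pc3: +8 =946
r98=1100010 pc3: +8 =954
r99=1100011 pc4: +16 =970
r100=1100100 pc3: +8 =978
r101=1100101 pc4: +16 =994
r102=1100110 pc4: +16 =1010
r103=1100111 pc5: +32 =1042
r104=1101000 pc3: +8 =1050
r105=1101001 pc4: +16 =1066
r106=1101010 pc4: +16 =1082
r107=1101011 pc5: +32 =1114
r108=1101100 pc4: +16 =1130
r109=1101101 pc5: +32 =1162
r110=1101110 pc5: +32 =1194
r111=1101111 pc6: +64 =1258
r112=1110000 pc3: +8 =1266
r113=1110001 pc4: +16 =1282
r114=1110010 pc4: +16 =1298

Answer: 1298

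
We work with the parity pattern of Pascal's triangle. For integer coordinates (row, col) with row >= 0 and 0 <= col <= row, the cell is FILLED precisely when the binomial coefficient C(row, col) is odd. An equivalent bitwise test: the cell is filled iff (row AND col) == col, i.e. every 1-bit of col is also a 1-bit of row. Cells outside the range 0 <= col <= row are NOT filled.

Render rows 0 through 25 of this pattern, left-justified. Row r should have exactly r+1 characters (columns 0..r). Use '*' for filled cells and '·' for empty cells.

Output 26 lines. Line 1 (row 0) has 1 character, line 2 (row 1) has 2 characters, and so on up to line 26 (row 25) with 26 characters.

r0=0: *
r1=1: **
r2=10: *·*
r3=11: ****
r4=100: *···*
r5=101: **··**
r6=110: *·*·*·*
r7=111: ********
r8=1000: *·······*
r9=1001: **······**
r10=1010: *·*·····*·*
r11=1011: ****····****
r12=1100: *···*···*···*
r13=1101: **··**··**··**
r14=1110: *·*·*·*·*·*·*·*
r15=1111: ****************
r16=10000: *···············*
r17=10001: **··············**
r18=10010: *·*·············*·*
r19=10011: ****············****
r20=10100: *···*···········*···*
r21=10101: **··**··········**··**
r22=10110: *·*·*·*·········*·*·*·*
r23=10111: ********········********
r24=11000: *·······*·······*·······*
r25=11001: **······**······**······**

Answer: *
**
*·*
****
*···*
**··**
*·*·*·*
********
*·······*
**······**
*·*·····*·*
****····****
*···*···*···*
**··**··**··**
*·*·*·*·*·*·*·*
****************
*···············*
**··············**
*·*·············*·*
****············****
*···*···········*···*
**··**··········**··**
*·*·*·*·········*·*·*·*
********········********
*·······*·······*·······*
**······**······**······**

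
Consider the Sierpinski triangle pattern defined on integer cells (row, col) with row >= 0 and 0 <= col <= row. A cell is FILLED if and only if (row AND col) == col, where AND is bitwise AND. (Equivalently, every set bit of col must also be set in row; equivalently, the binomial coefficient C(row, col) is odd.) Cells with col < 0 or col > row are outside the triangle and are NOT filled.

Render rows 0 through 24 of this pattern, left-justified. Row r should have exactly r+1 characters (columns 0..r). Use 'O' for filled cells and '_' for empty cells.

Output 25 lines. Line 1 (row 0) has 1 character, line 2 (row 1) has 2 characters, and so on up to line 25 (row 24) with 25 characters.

Answer: O
OO
O_O
OOOO
O___O
OO__OO
O_O_O_O
OOOOOOOO
O_______O
OO______OO
O_O_____O_O
OOOO____OOOO
O___O___O___O
OO__OO__OO__OO
O_O_O_O_O_O_O_O
OOOOOOOOOOOOOOOO
O_______________O
OO______________OO
O_O_____________O_O
OOOO____________OOOO
O___O___________O___O
OO__OO__________OO__OO
O_O_O_O_________O_O_O_O
OOOOOOOO________OOOOOOOO
O_______O_______O_______O

Derivation:
r0=0: O
r1=1: OO
r2=10: O_O
r3=11: OOOO
r4=100: O___O
r5=101: OO__OO
r6=110: O_O_O_O
r7=111: OOOOOOOO
r8=1000: O_______O
r9=1001: OO______OO
r10=1010: O_O_____O_O
r11=1011: OOOO____OOOO
r12=1100: O___O___O___O
r13=1101: OO__OO__OO__OO
r14=1110: O_O_O_O_O_O_O_O
r15=1111: OOOOOOOOOOOOOOOO
r16=10000: O_______________O
r17=10001: OO______________OO
r18=10010: O_O_____________O_O
r19=10011: OOOO____________OOOO
r20=10100: O___O___________O___O
r21=10101: OO__OO__________OO__OO
r22=10110: O_O_O_O_________O_O_O_O
r23=10111: OOOOOOOO________OOOOOOOO
r24=11000: O_______O_______O_______O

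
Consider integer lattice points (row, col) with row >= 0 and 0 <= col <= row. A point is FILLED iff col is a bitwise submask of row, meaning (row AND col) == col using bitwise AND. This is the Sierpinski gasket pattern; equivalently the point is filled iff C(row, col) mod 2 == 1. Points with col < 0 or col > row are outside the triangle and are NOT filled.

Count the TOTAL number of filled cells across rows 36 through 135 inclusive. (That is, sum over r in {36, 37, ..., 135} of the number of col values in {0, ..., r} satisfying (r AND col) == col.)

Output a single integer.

r36=100100 pc2: +4 =4
r37=100101 pc3: +8 =12
r38=100110 pc3: +8 =20
r39=100111 pc4: +16 =36
r40=101000 pc2: +4 =40
r41=101001 pc3: +8 =48
r42=101010 pc3: +8 =56
r43=101011 pc4: +16 =72
r44=101100 pc3: +8 =80
r45=101101 pc4: +16 =96
r46=101110 pc4: +16 =112
r47=101111 pc5: +32 =144
r48=110000 pc2: +4 =148
r49=110001 pc3: +8 =156
r50=110010 pc3: +8 =164
r51=110011 pc4: +16 =180
r52=110100 pc3: +8 =188
r53=110101 pc4: +16 =204
r54=110110 pc4: +16 =220
r55=110111 pc5: +32 =252
r56=111000 pc3: +8 =260
r57=111001 pc4: +16 =276
r58=111010 pc4: +16 =292
r59=111011 pc5: +32 =324
r60=111100 pc4: +16 =340
r61=111101 pc5: +32 =372
r62=111110 pc5: +32 =404
r63=111111 pc6: +64 =468
r64=1000000 pc1: +2 =470
r65=1000001 pc2: +4 =474
r66=1000010 pc2: +4 =478
r67=1000011 pc3: +8 =486
r68=1000100 pc2: +4 =490
r69=1000101 pc3: +8 =498
r70=1000110 pc3: +8 =506
r71=1000111 pc4: +16 =522
r72=1001000 pc2: +4 =526
r73=1001001 pc3: +8 =534
r74=1001010 pc3: +8 =542
r75=1001011 pc4: +16 =558
r76=1001100 pc3: +8 =566
r77=1001101 pc4: +16 =582
r78=1001110 pc4: +16 =598
r79=1001111 pc5: +32 =630
r80=1010000 pc2: +4 =634
r81=1010001 pc3: +8 =642
r82=1010010 pc3: +8 =650
r83=1010011 pc4: +16 =666
r84=1010100 pc3: +8 =674
r85=1010101 pc4: +16 =690
r86=1010110 pc4: +16 =706
r87=1010111 pc5: +32 =738
r88=1011000 pc3: +8 =746
r89=1011001 pc4: +16 =762
r90=1011010 pc4: +16 =778
r91=1011011 pc5: +32 =810
r92=1011100 pc4: +16 =826
r93=1011101 pc5: +32 =858
r94=1011110 pc5: +32 =890
r95=1011111 pc6: +64 =954
r96=1100000 pc2: +4 =958
r97=1100001 pc3: +8 =966
r98=1100010 pc3: +8 =974
r99=1100011 pc4: +16 =990
r100=1100100 pc3: +8 =998
r101=1100101 pc4: +16 =1014
r102=1100110 pc4: +16 =1030
r103=1100111 pc5: +32 =1062
r104=1101000 pc3: +8 =1070
r105=1101001 pc4: +16 =1086
r106=1101010 pc4: +16 =1102
r107=1101011 pc5: +32 =1134
r108=1101100 pc4: +16 =1150
r109=1101101 pc5: +32 =1182
r110=1101110 pc5: +32 =1214
r111=1101111 pc6: +64 =1278
r112=1110000 pc3: +8 =1286
r113=1110001 pc4: +16 =1302
r114=1110010 pc4: +16 =1318
r115=1110011 pc5: +32 =1350
r116=1110100 pc4: +16 =1366
r117=1110101 pc5: +32 =1398
r118=1110110 pc5: +32 =1430
r119=1110111 pc6: +64 =1494
r120=1111000 pc4: +16 =1510
r121=1111001 pc5: +32 =1542
r122=1111010 pc5: +32 =1574
r123=1111011 pc6: +64 =1638
r124=1111100 pc5: +32 =1670
r125=1111101 pc6: +64 =1734
r126=1111110 pc6: +64 =1798
r127=1111111 pc7: +128 =1926
r128=10000000 pc1: +2 =1928
r129=10000001 pc2: +4 =1932
r130=10000010 pc2: +4 =1936
r131=10000011 pc3: +8 =1944
r132=10000100 pc2: +4 =1948
r133=10000101 pc3: +8 =1956
r134=10000110 pc3: +8 =1964
r135=10000111 pc4: +16 =1980

Answer: 1980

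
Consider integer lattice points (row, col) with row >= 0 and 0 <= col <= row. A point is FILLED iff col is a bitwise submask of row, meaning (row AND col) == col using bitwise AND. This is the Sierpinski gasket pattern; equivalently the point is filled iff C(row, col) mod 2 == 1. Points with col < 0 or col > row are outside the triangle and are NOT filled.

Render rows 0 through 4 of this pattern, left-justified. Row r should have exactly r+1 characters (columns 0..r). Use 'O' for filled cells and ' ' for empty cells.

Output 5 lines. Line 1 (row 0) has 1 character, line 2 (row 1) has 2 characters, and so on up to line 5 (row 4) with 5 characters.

Answer: O
OO
O O
OOOO
O   O

Derivation:
r0=0: O
r1=1: OO
r2=10: O O
r3=11: OOOO
r4=100: O   O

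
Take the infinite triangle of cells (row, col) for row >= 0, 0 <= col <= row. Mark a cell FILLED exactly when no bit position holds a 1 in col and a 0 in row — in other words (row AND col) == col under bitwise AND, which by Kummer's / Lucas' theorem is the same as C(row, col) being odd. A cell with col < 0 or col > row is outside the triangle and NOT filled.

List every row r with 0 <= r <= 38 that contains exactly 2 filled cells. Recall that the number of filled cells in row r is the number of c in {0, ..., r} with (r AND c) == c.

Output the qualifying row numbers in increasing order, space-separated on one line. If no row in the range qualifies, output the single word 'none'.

Answer: 1 2 4 8 16 32

Derivation:
Row r has 2^popcount(r) filled cells, so we need popcount(r) = log2(2) = 1.
Scan r = 0..38 and keep those with exactly 1 one-bits:
r=0=0 popcount=0 -> skip
r=1=1 popcount=1 -> KEEP
r=2=10 popcount=1 -> KEEP
r=3=11 popcount=2 -> skip
r=4=100 popcount=1 -> KEEP
r=5=101 popcount=2 -> skip
r=6=110 popcount=2 -> skip
r=7=111 popcount=3 -> skip
r=8=1000 popcount=1 -> KEEP
r=9=1001 popcount=2 -> skip
r=10=1010 popcount=2 -> skip
r=11=1011 popcount=3 -> skip
r=12=1100 popcount=2 -> skip
r=13=1101 popcount=3 -> skip
r=14=1110 popcount=3 -> skip
r=15=1111 popcount=4 -> skip
r=16=10000 popcount=1 -> KEEP
r=17=10001 popcount=2 -> skip
r=18=10010 popcount=2 -> skip
r=19=10011 popcount=3 -> skip
r=20=10100 popcount=2 -> skip
r=21=10101 popcount=3 -> skip
r=22=10110 popcount=3 -> skip
r=23=10111 popcount=4 -> skip
r=24=11000 popcount=2 -> skip
r=25=11001 popcount=3 -> skip
r=26=11010 popcount=3 -> skip
r=27=11011 popcount=4 -> skip
r=28=11100 popcount=3 -> skip
r=29=11101 popcount=4 -> skip
r=30=11110 popcount=4 -> skip
r=31=11111 popcount=5 -> skip
r=32=100000 popcount=1 -> KEEP
r=33=100001 popcount=2 -> skip
r=34=100010 popcount=2 -> skip
r=35=100011 popcount=3 -> skip
r=36=100100 popcount=2 -> skip
r=37=100101 popcount=3 -> skip
r=38=100110 popcount=3 -> skip
Kept rows: 1 2 4 8 16 32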